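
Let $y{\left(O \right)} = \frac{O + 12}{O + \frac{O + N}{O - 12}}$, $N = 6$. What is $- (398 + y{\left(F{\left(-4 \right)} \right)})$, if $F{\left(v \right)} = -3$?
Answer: $- \frac{6323}{16} \approx -395.19$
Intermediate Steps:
$y{\left(O \right)} = \frac{12 + O}{O + \frac{6 + O}{-12 + O}}$ ($y{\left(O \right)} = \frac{O + 12}{O + \frac{O + 6}{O - 12}} = \frac{12 + O}{O + \frac{6 + O}{-12 + O}}$)
$- (398 + y{\left(F{\left(-4 \right)} \right)}) = - (398 + \frac{-144 + \left(-3\right)^{2}}{6 + \left(-3\right)^{2} - -33}) = - (398 + \frac{-144 + 9}{6 + 9 + 33}) = - (398 + \frac{1}{48} \left(-135\right)) = - (398 - \frac{45}{16}) = \left(-1\right) \frac{6323}{16} = - \frac{6323}{16}$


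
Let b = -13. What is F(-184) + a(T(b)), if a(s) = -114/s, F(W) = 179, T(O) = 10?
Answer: 838/5 ≈ 167.60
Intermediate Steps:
F(-184) + a(T(b)) = 179 - 114/10 = 179 - 114*⅒ = 179 - 57/5 = 838/5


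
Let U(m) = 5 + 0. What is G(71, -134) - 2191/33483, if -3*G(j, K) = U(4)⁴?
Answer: -6977816/33483 ≈ -208.40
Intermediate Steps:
U(m) = 5
G(j, K) = -625/3 (G(j, K) = -⅓*5⁴ = -⅓*625 = -625/3)
G(71, -134) - 2191/33483 = -625/3 - 2191/33483 = -6977816/33483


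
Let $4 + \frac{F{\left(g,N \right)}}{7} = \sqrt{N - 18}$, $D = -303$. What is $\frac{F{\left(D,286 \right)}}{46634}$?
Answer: $- \frac{2}{3331} + \frac{\sqrt{67}}{3331} \approx 0.0018569$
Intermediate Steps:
$F{\left(g,N \right)} = -28 + 7 \sqrt{-18 + N}$ ($F{\left(g,N \right)} = -28 + 7 \sqrt{N - 18} = -28 + 7 \sqrt{-18 + N}$)
$\frac{F{\left(D,286 \right)}}{46634} = \frac{-28 + 7 \sqrt{-18 + 286}}{46634} = \left(-28 + 7 \sqrt{268}\right) \frac{1}{46634} = \left(-28 + 7 \cdot 2 \sqrt{67}\right) \frac{1}{46634} = \left(-28 + 14 \sqrt{67}\right) \frac{1}{46634} = - \frac{2}{3331} + \frac{\sqrt{67}}{3331}$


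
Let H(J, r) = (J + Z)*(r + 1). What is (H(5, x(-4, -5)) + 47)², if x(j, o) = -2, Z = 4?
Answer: 1444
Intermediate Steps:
H(J, r) = (1 + r)*(4 + J) (H(J, r) = (J + 4)*(r + 1) = (4 + J)*(1 + r) = (1 + r)*(4 + J))
(H(5, x(-4, -5)) + 47)² = ((4 + 5 + 4*(-2) + 5*(-2)) + 47)² = ((4 + 5 - 8 - 10) + 47)² = (-9 + 47)² = 38² = 1444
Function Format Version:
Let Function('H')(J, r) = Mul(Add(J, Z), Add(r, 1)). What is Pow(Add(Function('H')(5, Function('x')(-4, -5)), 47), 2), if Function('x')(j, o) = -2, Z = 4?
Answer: 1444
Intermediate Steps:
Function('H')(J, r) = Mul(Add(1, r), Add(4, J)) (Function('H')(J, r) = Mul(Add(J, 4), Add(r, 1)) = Mul(Add(4, J), Add(1, r)) = Mul(Add(1, r), Add(4, J)))
Pow(Add(Function('H')(5, Function('x')(-4, -5)), 47), 2) = Pow(Add(Add(4, 5, Mul(4, -2), Mul(5, -2)), 47), 2) = Pow(Add(Add(4, 5, -8, -10), 47), 2) = Pow(Add(-9, 47), 2) = Pow(38, 2) = 1444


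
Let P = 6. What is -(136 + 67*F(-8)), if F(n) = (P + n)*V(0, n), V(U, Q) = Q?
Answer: -1208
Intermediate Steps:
F(n) = n*(6 + n) (F(n) = (6 + n)*n = n*(6 + n))
-(136 + 67*F(-8)) = -(136 + 67*(-8*(6 - 8))) = -(136 + 67*(-8*(-2))) = -(136 + 67*16) = -(136 + 1072) = -1*1208 = -1208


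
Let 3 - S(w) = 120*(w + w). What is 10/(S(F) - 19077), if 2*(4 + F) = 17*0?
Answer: -5/9057 ≈ -0.00055206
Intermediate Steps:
F = -4 (F = -4 + (17*0)/2 = -4 + (½)*0 = -4 + 0 = -4)
S(w) = 3 - 240*w (S(w) = 3 - 120*(w + w) = 3 - 120*2*w = 3 - 240*w)
10/(S(F) - 19077) = 10/((3 - 240*(-4)) - 19077) = 10/((3 + 960) - 19077) = 10/(963 - 19077) = 10/(-18114) = -1/18114*10 = -5/9057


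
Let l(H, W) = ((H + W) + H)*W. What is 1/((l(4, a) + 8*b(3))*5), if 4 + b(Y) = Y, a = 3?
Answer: 1/125 ≈ 0.0080000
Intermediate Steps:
b(Y) = -4 + Y
l(H, W) = W*(W + 2*H) (l(H, W) = (W + 2*H)*W = W*(W + 2*H))
1/((l(4, a) + 8*b(3))*5) = 1/((3*(3 + 2*4) + 8*(-4 + 3))*5) = 1/((3*(3 + 8) + 8*(-1))*5) = 1/((3*11 - 8)*5) = 1/((33 - 8)*5) = 1/(25*5) = 1/125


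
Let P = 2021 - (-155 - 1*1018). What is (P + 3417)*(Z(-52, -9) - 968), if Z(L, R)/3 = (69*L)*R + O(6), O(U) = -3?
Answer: 633988289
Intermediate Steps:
Z(L, R) = -9 + 207*L*R (Z(L, R) = 3*((69*L)*R - 3) = 3*(69*L*R - 3) = 3*(-3 + 69*L*R) = -9 + 207*L*R)
P = 3194 (P = 2021 - (-155 - 1018) = 2021 - 1*(-1173) = 2021 + 1173 = 3194)
(P + 3417)*(Z(-52, -9) - 968) = (3194 + 3417)*((-9 + 207*(-52)*(-9)) - 968) = 6611*((-9 + 96876) - 968) = 6611*(96867 - 968) = 6611*95899 = 633988289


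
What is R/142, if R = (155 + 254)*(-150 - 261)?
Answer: -168099/142 ≈ -1183.8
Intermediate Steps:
R = -168099 (R = 409*(-411) = -168099)
R/142 = -168099/142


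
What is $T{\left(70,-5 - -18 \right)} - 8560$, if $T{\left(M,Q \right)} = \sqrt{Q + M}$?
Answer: $-8560 + \sqrt{83} \approx -8550.9$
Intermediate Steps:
$T{\left(M,Q \right)} = \sqrt{M + Q}$
$T{\left(70,-5 - -18 \right)} - 8560 = \sqrt{70 - -13} - 8560 = \sqrt{70 + \left(-5 + 18\right)} - 8560 = \sqrt{70 + 13} - 8560 = \sqrt{83} - 8560 = -8560 + \sqrt{83}$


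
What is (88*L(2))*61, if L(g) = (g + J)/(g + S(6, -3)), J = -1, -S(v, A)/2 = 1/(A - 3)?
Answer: 16104/7 ≈ 2300.6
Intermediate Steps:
S(v, A) = -2/(-3 + A) (S(v, A) = -2/(A - 3) = -2/(-3 + A))
L(g) = (-1 + g)/(⅓ + g) (L(g) = (g - 1)/(g - 2/(-3 - 3)) = (-1 + g)/(g - 2/(-6)) = (-1 + g)/(g - 2*(-⅙)) = (-1 + g)/(g + ⅓) = (-1 + g)/(⅓ + g))
(88*L(2))*61 = (88*(3*(-1 + 2)/(1 + 3*2)))*61 = (88*(3*1/(1 + 6)))*61 = (88*(3*1/7))*61 = (88*(3*(⅐)*1))*61 = (88*(3/7))*61 = (264/7)*61 = 16104/7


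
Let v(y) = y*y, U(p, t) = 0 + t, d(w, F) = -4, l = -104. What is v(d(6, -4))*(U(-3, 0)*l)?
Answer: 0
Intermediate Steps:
U(p, t) = t
v(y) = y²
v(d(6, -4))*(U(-3, 0)*l) = (-4)²*(0*(-104)) = 16*0 = 0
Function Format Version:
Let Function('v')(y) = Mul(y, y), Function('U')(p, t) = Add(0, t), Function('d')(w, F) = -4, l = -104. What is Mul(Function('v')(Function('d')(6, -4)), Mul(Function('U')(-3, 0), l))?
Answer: 0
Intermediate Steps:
Function('U')(p, t) = t
Function('v')(y) = Pow(y, 2)
Mul(Function('v')(Function('d')(6, -4)), Mul(Function('U')(-3, 0), l)) = Mul(Pow(-4, 2), Mul(0, -104)) = Mul(16, 0) = 0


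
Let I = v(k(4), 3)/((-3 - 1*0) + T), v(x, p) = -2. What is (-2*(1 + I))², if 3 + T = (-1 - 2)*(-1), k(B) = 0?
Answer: 100/9 ≈ 11.111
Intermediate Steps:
T = 0 (T = -3 + (-1 - 2)*(-1) = -3 - 3*(-1) = -3 + 3 = 0)
I = ⅔ (I = -2/((-3 - 1*0) + 0) = -2/((-3 + 0) + 0) = -2/(-3 + 0) = -2/(-3) = -⅓*(-2) = ⅔ ≈ 0.66667)
(-2*(1 + I))² = (-2*(1 + ⅔))² = (-2*5/3)² = (-10/3)² = 100/9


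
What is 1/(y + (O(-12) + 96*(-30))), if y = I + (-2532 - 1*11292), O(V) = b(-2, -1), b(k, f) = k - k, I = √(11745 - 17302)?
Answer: -16704/279029173 - I*√5557/279029173 ≈ -5.9865e-5 - 2.6716e-7*I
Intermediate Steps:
I = I*√5557 (I = √(-5557) = I*√5557 ≈ 74.545*I)
b(k, f) = 0
O(V) = 0
y = -13824 + I*√5557 (y = I*√5557 + (-2532 - 1*11292) = I*√5557 + (-2532 - 11292) = I*√5557 - 13824 = -13824 + I*√5557 ≈ -13824.0 + 74.545*I)
1/(y + (O(-12) + 96*(-30))) = 1/((-13824 + I*√5557) + (0 + 96*(-30))) = 1/((-13824 + I*√5557) + (0 - 2880)) = 1/((-13824 + I*√5557) - 2880) = 1/(-16704 + I*√5557)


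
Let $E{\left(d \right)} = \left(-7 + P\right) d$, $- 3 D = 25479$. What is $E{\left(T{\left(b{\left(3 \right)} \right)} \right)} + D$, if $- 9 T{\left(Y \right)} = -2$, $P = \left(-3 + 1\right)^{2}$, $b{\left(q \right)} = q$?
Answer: $- \frac{25481}{3} \approx -8493.7$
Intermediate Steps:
$D = -8493$ ($D = \left(- \frac{1}{3}\right) 25479 = -8493$)
$P = 4$ ($P = \left(-2\right)^{2} = 4$)
$T{\left(Y \right)} = \frac{2}{9}$ ($T{\left(Y \right)} = \left(- \frac{1}{9}\right) \left(-2\right) = \frac{2}{9}$)
$E{\left(d \right)} = - 3 d$ ($E{\left(d \right)} = \left(-7 + 4\right) d = - 3 d$)
$E{\left(T{\left(b{\left(3 \right)} \right)} \right)} + D = \left(-3\right) \frac{2}{9} - 8493 = - \frac{2}{3} - 8493 = - \frac{25481}{3}$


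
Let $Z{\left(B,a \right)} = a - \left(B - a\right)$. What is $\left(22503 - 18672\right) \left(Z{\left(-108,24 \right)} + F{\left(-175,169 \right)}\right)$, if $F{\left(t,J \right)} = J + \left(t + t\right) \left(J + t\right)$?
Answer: $9290175$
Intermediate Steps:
$Z{\left(B,a \right)} = - B + 2 a$
$F{\left(t,J \right)} = J + 2 t \left(J + t\right)$
$\left(22503 - 18672\right) \left(Z{\left(-108,24 \right)} + F{\left(-175,169 \right)}\right) = \left(22503 - 18672\right) \left(\left(\left(-1\right) \left(-108\right) + 2 \cdot 24\right) + \left(169 + 2 \left(-175\right)^{2} + 2 \cdot 169 \left(-175\right)\right)\right) = 3831 \left(\left(108 + 48\right) + \left(169 + 2 \cdot 30625 - 59150\right)\right) = 3831 \left(156 + \left(169 + 61250 - 59150\right)\right) = 3831 \left(156 + 2269\right) = 3831 \cdot 2425 = 9290175$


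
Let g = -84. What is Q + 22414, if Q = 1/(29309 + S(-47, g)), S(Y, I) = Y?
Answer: 655878469/29262 ≈ 22414.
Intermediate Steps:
Q = 1/29262 (Q = 1/(29309 - 47) = 1/29262 ≈ 3.4174e-5)
Q + 22414 = 1/29262 + 22414 = 655878469/29262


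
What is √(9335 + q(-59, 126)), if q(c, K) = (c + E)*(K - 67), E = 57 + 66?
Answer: √13111 ≈ 114.50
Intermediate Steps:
E = 123
q(c, K) = (-67 + K)*(123 + c) (q(c, K) = (c + 123)*(K - 67) = (123 + c)*(-67 + K) = (-67 + K)*(123 + c))
√(9335 + q(-59, 126)) = √(9335 + (-8241 - 67*(-59) + 123*126 + 126*(-59))) = √(9335 + (-8241 + 3953 + 15498 - 7434)) = √(9335 + 3776) = √13111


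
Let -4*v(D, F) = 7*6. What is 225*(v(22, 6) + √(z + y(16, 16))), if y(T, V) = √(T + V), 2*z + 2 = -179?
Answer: -4725/2 + 225*I*√(362 - 16*√2)/2 ≈ -2362.5 + 2072.5*I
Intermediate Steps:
z = -181/2 (z = -1 + (½)*(-179) = -1 - 179/2 = -181/2 ≈ -90.500)
v(D, F) = -21/2 (v(D, F) = -7*6/4 = -¼*42 = -21/2)
225*(v(22, 6) + √(z + y(16, 16))) = 225*(-21/2 + √(-181/2 + √(16 + 16))) = 225*(-21/2 + √(-181/2 + √32)) = 225*(-21/2 + √(-181/2 + 4*√2)) = -4725/2 + 225*√(-181/2 + 4*√2)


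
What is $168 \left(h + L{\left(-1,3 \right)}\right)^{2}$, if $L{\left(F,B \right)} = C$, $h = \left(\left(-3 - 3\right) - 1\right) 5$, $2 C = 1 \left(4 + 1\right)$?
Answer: $177450$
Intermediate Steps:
$C = \frac{5}{2}$ ($C = \frac{1 \left(4 + 1\right)}{2} = \frac{1 \cdot 5}{2} = \frac{1}{2} \cdot 5 = \frac{5}{2} \approx 2.5$)
$h = -35$ ($h = \left(-6 - 1\right) 5 = \left(-7\right) 5 = -35$)
$L{\left(F,B \right)} = \frac{5}{2}$
$168 \left(h + L{\left(-1,3 \right)}\right)^{2} = 168 \left(-35 + \frac{5}{2}\right)^{2} = 168 \left(- \frac{65}{2}\right)^{2} = 168 \cdot \frac{4225}{4} = 177450$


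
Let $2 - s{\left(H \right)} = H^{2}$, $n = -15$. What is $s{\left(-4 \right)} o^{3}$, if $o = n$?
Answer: $47250$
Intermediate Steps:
$o = -15$
$s{\left(H \right)} = 2 - H^{2}$
$s{\left(-4 \right)} o^{3} = \left(2 - \left(-4\right)^{2}\right) \left(-15\right)^{3} = \left(2 - 16\right) \left(-3375\right) = \left(-14\right) \left(-3375\right) = 47250$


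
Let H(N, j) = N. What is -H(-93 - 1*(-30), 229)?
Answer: 63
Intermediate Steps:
-H(-93 - 1*(-30), 229) = -(-93 - 1*(-30)) = -(-93 + 30) = -1*(-63) = 63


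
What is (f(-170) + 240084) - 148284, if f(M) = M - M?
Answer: 91800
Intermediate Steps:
f(M) = 0
(f(-170) + 240084) - 148284 = (0 + 240084) - 148284 = 240084 - 148284 = 91800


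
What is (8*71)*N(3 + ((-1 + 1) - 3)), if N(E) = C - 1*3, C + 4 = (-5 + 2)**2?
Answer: 1136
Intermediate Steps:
C = 5 (C = -4 + (-5 + 2)**2 = -4 + (-3)**2 = -4 + 9 = 5)
N(E) = 2 (N(E) = 5 - 1*3 = 5 - 3 = 2)
(8*71)*N(3 + ((-1 + 1) - 3)) = (8*71)*2 = 568*2 = 1136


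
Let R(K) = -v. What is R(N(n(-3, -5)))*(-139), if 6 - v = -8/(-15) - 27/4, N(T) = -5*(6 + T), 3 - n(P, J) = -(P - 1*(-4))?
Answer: 101887/60 ≈ 1698.1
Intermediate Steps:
n(P, J) = 7 + P (n(P, J) = 3 - (-1)*(P - 1*(-4)) = 3 - (-1)*(P + 4) = 3 - (-1)*(4 + P) = 3 - (-4 - P) = 3 + (4 + P) = 7 + P)
N(T) = -30 - 5*T
v = 733/60 (v = 6 - (-8/(-15) - 27/4) = 6 - (-8*(-1/15) - 27*¼) = 6 - (8/15 - 27/4) = 6 - 1*(-373/60) = 6 + 373/60 = 733/60 ≈ 12.217)
R(K) = -733/60 (R(K) = -1*733/60 = -733/60)
R(N(n(-3, -5)))*(-139) = -733/60*(-139) = 101887/60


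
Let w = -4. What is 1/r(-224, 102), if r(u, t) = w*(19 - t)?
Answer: 1/332 ≈ 0.0030120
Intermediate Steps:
r(u, t) = -76 + 4*t (r(u, t) = -4*(19 - t) = -76 + 4*t)
1/r(-224, 102) = 1/(-76 + 4*102) = 1/(-76 + 408) = 1/332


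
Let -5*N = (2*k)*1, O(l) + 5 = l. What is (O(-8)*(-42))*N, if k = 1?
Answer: -1092/5 ≈ -218.40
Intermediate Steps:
O(l) = -5 + l
N = -⅖ (N = -2*1/5 = -2/5 = -⅕*2 = -⅖ ≈ -0.40000)
(O(-8)*(-42))*N = ((-5 - 8)*(-42))*(-⅖) = -13*(-42)*(-⅖) = 546*(-⅖) = -1092/5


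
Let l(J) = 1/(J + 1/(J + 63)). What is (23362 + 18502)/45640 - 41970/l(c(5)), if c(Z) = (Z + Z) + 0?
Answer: -175029417341/416465 ≈ -4.2027e+5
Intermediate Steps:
c(Z) = 2*Z (c(Z) = 2*Z + 0 = 2*Z)
l(J) = 1/(J + 1/(63 + J))
(23362 + 18502)/45640 - 41970/l(c(5)) = (23362 + 18502)/45640 - 41970*(1 + (2*5)² + 63*(2*5))/(63 + 2*5) = 41864*(1/45640) - 41970*(1 + 10² + 63*10)/(63 + 10) = 5233/5705 - 41970/(73/(1 + 100 + 630)) = 5233/5705 - 41970/(73/731) = 5233/5705 - 41970/((1/731)*73) = 5233/5705 - 41970/73/731 = 5233/5705 - 41970*731/73 = 5233/5705 - 30680070/73 = -175029417341/416465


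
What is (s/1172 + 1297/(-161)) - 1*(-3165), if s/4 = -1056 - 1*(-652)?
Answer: 148857480/47173 ≈ 3155.6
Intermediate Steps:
s = -1616 (s = 4*(-1056 - 1*(-652)) = 4*(-1056 + 652) = 4*(-404) = -1616)
(s/1172 + 1297/(-161)) - 1*(-3165) = (-1616/1172 + 1297/(-161)) - 1*(-3165) = (-1616*1/1172 + 1297*(-1/161)) + 3165 = (-404/293 - 1297/161) + 3165 = -445065/47173 + 3165 = 148857480/47173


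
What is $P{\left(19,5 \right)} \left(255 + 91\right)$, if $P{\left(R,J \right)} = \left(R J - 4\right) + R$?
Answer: $38060$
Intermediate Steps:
$P{\left(R,J \right)} = -4 + R + J R$ ($P{\left(R,J \right)} = \left(J R - 4\right) + R = \left(-4 + J R\right) + R = -4 + R + J R$)
$P{\left(19,5 \right)} \left(255 + 91\right) = \left(-4 + 19 + 5 \cdot 19\right) \left(255 + 91\right) = \left(-4 + 19 + 95\right) 346 = 110 \cdot 346 = 38060$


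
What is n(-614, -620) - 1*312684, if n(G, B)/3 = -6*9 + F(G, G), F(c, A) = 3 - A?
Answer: -310995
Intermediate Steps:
n(G, B) = -153 - 3*G (n(G, B) = 3*(-6*9 + (3 - G)) = 3*(-54 + (3 - G)) = 3*(-51 - G) = -153 - 3*G)
n(-614, -620) - 1*312684 = (-153 - 3*(-614)) - 1*312684 = (-153 + 1842) - 312684 = 1689 - 312684 = -310995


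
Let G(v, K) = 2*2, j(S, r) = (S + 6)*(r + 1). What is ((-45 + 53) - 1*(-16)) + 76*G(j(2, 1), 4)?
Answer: 328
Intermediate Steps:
j(S, r) = (1 + r)*(6 + S) (j(S, r) = (6 + S)*(1 + r) = (1 + r)*(6 + S))
G(v, K) = 4
((-45 + 53) - 1*(-16)) + 76*G(j(2, 1), 4) = ((-45 + 53) - 1*(-16)) + 76*4 = (8 + 16) + 304 = 24 + 304 = 328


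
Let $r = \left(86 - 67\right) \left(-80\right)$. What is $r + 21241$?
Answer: $19721$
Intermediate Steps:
$r = -1520$ ($r = 19 \left(-80\right) = -1520$)
$r + 21241 = -1520 + 21241 = 19721$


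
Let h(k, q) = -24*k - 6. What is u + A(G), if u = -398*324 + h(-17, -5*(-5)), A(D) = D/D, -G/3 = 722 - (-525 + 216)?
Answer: -128549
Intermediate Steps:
G = -3093 (G = -3*(722 - (-525 + 216)) = -3*(722 - 1*(-309)) = -3*(722 + 309) = -3*1031 = -3093)
A(D) = 1
h(k, q) = -6 - 24*k
u = -128550 (u = -398*324 + (-6 - 24*(-17)) = -128952 + (-6 + 408) = -128952 + 402 = -128550)
u + A(G) = -128550 + 1 = -128549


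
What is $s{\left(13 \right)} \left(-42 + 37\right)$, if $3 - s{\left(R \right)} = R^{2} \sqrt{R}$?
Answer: $-15 + 845 \sqrt{13} \approx 3031.7$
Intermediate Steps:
$s{\left(R \right)} = 3 - R^{\frac{5}{2}}$ ($s{\left(R \right)} = 3 - R^{2} \sqrt{R} = 3 - R^{\frac{5}{2}}$)
$s{\left(13 \right)} \left(-42 + 37\right) = \left(3 - 13^{\frac{5}{2}}\right) \left(-42 + 37\right) = \left(3 - 169 \sqrt{13}\right) \left(-5\right) = -15 + 845 \sqrt{13}$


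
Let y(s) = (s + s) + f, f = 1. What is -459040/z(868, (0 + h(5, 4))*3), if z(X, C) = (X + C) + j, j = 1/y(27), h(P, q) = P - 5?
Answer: -25247200/47741 ≈ -528.84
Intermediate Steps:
y(s) = 1 + 2*s (y(s) = (s + s) + 1 = 2*s + 1 = 1 + 2*s)
h(P, q) = -5 + P
j = 1/55 (j = 1/(1 + 2*27) = 1/(1 + 54) = 1/55 ≈ 0.018182)
z(X, C) = 1/55 + C + X (z(X, C) = (X + C) + 1/55 = (C + X) + 1/55 = 1/55 + C + X)
-459040/z(868, (0 + h(5, 4))*3) = -459040/(1/55 + (0 + (-5 + 5))*3 + 868) = -459040/(1/55 + (0 + 0)*3 + 868) = -459040/(1/55 + 0*3 + 868) = -459040/(1/55 + 0 + 868) = -459040/47741/55 = -459040*55/47741 = -25247200/47741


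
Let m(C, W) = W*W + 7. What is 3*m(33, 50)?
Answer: 7521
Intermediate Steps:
m(C, W) = 7 + W² (m(C, W) = W² + 7 = 7 + W²)
3*m(33, 50) = 3*(7 + 50²) = 3*(7 + 2500) = 3*2507 = 7521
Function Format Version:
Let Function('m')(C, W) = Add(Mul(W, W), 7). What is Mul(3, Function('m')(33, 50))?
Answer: 7521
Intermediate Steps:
Function('m')(C, W) = Add(7, Pow(W, 2)) (Function('m')(C, W) = Add(Pow(W, 2), 7) = Add(7, Pow(W, 2)))
Mul(3, Function('m')(33, 50)) = Mul(3, Add(7, Pow(50, 2))) = Mul(3, Add(7, 2500)) = Mul(3, 2507) = 7521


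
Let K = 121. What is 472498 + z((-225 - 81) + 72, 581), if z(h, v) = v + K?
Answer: 473200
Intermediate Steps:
z(h, v) = 121 + v (z(h, v) = v + 121 = 121 + v)
472498 + z((-225 - 81) + 72, 581) = 472498 + (121 + 581) = 472498 + 702 = 473200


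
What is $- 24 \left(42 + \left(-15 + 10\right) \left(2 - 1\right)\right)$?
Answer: $-888$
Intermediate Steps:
$- 24 \left(42 + \left(-15 + 10\right) \left(2 - 1\right)\right) = - 24 \left(42 - 5 \left(2 - 1\right)\right) = - 24 \left(42 - 5\right) = \left(-24\right) 37 = -888$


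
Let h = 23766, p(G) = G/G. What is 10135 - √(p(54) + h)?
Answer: 10135 - √23767 ≈ 9980.8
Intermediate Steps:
p(G) = 1
10135 - √(p(54) + h) = 10135 - √(1 + 23766) = 10135 - √23767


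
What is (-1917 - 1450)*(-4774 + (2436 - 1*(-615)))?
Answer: 5801341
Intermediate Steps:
(-1917 - 1450)*(-4774 + (2436 - 1*(-615))) = -3367*(-4774 + (2436 + 615)) = -3367*(-4774 + 3051) = -3367*(-1723) = 5801341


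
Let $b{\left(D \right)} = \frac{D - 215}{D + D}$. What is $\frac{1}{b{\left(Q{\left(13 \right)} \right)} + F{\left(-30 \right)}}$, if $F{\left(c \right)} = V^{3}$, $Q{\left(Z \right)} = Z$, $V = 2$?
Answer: $\frac{13}{3} \approx 4.3333$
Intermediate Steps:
$F{\left(c \right)} = 8$ ($F{\left(c \right)} = 2^{3} = 8$)
$b{\left(D \right)} = \frac{-215 + D}{2 D}$
$\frac{1}{b{\left(Q{\left(13 \right)} \right)} + F{\left(-30 \right)}} = \frac{1}{\frac{-215 + 13}{2 \cdot 13} + 8} = \frac{1}{\frac{1}{2} \cdot \frac{1}{13} \left(-202\right) + 8} = \frac{1}{- \frac{101}{13} + 8} = \frac{1}{\frac{3}{13}} = \frac{13}{3}$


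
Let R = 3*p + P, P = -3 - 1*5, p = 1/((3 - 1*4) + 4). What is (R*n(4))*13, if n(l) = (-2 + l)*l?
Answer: -728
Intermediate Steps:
p = ⅓ (p = 1/((3 - 4) + 4) = 1/(-1 + 4) = 1/3 = ⅓ ≈ 0.33333)
P = -8 (P = -3 - 5 = -8)
n(l) = l*(-2 + l)
R = -7 (R = 3*(⅓) - 8 = 1 - 8 = -7)
(R*n(4))*13 = -28*(-2 + 4)*13 = -28*2*13 = -7*8*13 = -56*13 = -728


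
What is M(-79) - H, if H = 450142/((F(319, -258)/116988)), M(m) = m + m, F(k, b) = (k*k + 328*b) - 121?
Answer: -2194329201/709 ≈ -3.0950e+6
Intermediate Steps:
F(k, b) = -121 + k² + 328*b (F(k, b) = (k² + 328*b) - 121 = -121 + k² + 328*b)
M(m) = 2*m
H = 2194217179/709 (H = 450142/(((-121 + 319² + 328*(-258))/116988)) = 450142/(((-121 + 101761 - 84624)*(1/116988))) = 450142/((17016*(1/116988))) = 450142/(1418/9749) = 450142*(9749/1418) = 2194217179/709 ≈ 3.0948e+6)
M(-79) - H = 2*(-79) - 1*2194217179/709 = -158 - 2194217179/709 = -2194329201/709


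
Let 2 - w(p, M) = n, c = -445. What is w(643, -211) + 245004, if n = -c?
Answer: 244561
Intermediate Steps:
n = 445 (n = -1*(-445) = 445)
w(p, M) = -443 (w(p, M) = 2 - 1*445 = 2 - 445 = -443)
w(643, -211) + 245004 = -443 + 245004 = 244561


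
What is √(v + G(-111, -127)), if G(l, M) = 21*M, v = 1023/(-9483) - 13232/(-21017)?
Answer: 2*I*√2942175001757560422/66434737 ≈ 51.638*I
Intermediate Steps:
v = 34659555/66434737 (v = 1023*(-1/9483) - 13232*(-1/21017) = -341/3161 + 13232/21017 = 34659555/66434737 ≈ 0.52171)
√(v + G(-111, -127)) = √(34659555/66434737 + 21*(-127)) = √(34659555/66434737 - 2667) = √(-177146784024/66434737) = 2*I*√2942175001757560422/66434737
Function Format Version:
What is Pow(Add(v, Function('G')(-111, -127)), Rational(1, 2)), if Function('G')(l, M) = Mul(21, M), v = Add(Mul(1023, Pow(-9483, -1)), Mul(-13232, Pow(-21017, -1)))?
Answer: Mul(Rational(2, 66434737), I, Pow(2942175001757560422, Rational(1, 2))) ≈ Mul(51.638, I)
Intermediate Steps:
v = Rational(34659555, 66434737) (v = Add(Mul(1023, Rational(-1, 9483)), Mul(-13232, Rational(-1, 21017))) = Add(Rational(-341, 3161), Rational(13232, 21017)) = Rational(34659555, 66434737) ≈ 0.52171)
Pow(Add(v, Function('G')(-111, -127)), Rational(1, 2)) = Pow(Add(Rational(34659555, 66434737), Mul(21, -127)), Rational(1, 2)) = Pow(Add(Rational(34659555, 66434737), -2667), Rational(1, 2)) = Pow(Rational(-177146784024, 66434737), Rational(1, 2)) = Mul(Rational(2, 66434737), I, Pow(2942175001757560422, Rational(1, 2)))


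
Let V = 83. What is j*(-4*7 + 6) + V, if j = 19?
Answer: -335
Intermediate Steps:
j*(-4*7 + 6) + V = 19*(-4*7 + 6) + 83 = 19*(-28 + 6) + 83 = 19*(-22) + 83 = -418 + 83 = -335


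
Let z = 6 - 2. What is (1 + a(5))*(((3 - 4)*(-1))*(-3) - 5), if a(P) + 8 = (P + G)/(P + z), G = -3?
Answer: 488/9 ≈ 54.222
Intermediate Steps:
z = 4
a(P) = -8 + (-3 + P)/(4 + P) (a(P) = -8 + (P - 3)/(P + 4) = -8 + (-3 + P)/(4 + P))
(1 + a(5))*(((3 - 4)*(-1))*(-3) - 5) = (1 + 7*(-5 - 1*5)/(4 + 5))*(((3 - 4)*(-1))*(-3) - 5) = (1 + 7*(-5 - 5)/9)*(-1*(-1)*(-3) - 5) = (1 + 7*(1/9)*(-10))*(1*(-3) - 5) = (1 - 70/9)*(-3 - 5) = -61/9*(-8) = 488/9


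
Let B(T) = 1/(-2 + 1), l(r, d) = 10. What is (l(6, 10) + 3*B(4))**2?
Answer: 49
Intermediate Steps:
B(T) = -1 (B(T) = 1/(-1) = -1)
(l(6, 10) + 3*B(4))**2 = (10 + 3*(-1))**2 = (10 - 3)**2 = 7**2 = 49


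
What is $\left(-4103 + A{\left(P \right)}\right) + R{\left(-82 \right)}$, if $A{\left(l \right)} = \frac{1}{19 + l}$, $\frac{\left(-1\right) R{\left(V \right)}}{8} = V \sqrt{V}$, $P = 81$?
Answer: $- \frac{410299}{100} + 656 i \sqrt{82} \approx -4103.0 + 5940.3 i$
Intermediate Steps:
$R{\left(V \right)} = - 8 V^{\frac{3}{2}}$ ($R{\left(V \right)} = - 8 V \sqrt{V} = - 8 V^{\frac{3}{2}}$)
$\left(-4103 + A{\left(P \right)}\right) + R{\left(-82 \right)} = \left(-4103 + \frac{1}{19 + 81}\right) - 8 \left(-82\right)^{\frac{3}{2}} = \left(-4103 + \frac{1}{100}\right) - 8 \left(- 82 i \sqrt{82}\right) = \left(-4103 + \frac{1}{100}\right) + 656 i \sqrt{82} = - \frac{410299}{100} + 656 i \sqrt{82}$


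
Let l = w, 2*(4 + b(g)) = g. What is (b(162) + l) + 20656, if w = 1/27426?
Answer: 568623259/27426 ≈ 20733.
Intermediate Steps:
w = 1/27426 ≈ 3.6462e-5
b(g) = -4 + g/2
l = 1/27426 ≈ 3.6462e-5
(b(162) + l) + 20656 = ((-4 + (½)*162) + 1/27426) + 20656 = ((-4 + 81) + 1/27426) + 20656 = (77 + 1/27426) + 20656 = 2111803/27426 + 20656 = 568623259/27426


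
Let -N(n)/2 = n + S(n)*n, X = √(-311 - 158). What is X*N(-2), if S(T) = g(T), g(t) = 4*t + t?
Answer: -36*I*√469 ≈ -779.63*I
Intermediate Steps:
X = I*√469 (X = √(-469) = I*√469 ≈ 21.656*I)
g(t) = 5*t
S(T) = 5*T
N(n) = -10*n² - 2*n (N(n) = -2*(n + (5*n)*n) = -2*(n + 5*n²) = -10*n² - 2*n)
X*N(-2) = (I*√469)*(-2*(-2)*(1 + 5*(-2))) = (I*√469)*(-2*(-2)*(1 - 10)) = (I*√469)*(-2*(-2)*(-9)) = (I*√469)*(-36) = -36*I*√469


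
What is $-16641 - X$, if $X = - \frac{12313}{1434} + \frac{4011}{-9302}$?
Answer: $- \frac{55463785822}{3334767} \approx -16632.0$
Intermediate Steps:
$X = - \frac{30071825}{3334767}$ ($X = \left(-12313\right) \frac{1}{1434} + 4011 \left(- \frac{1}{9302}\right) = - \frac{12313}{1434} - \frac{4011}{9302} = - \frac{30071825}{3334767} \approx -9.0177$)
$-16641 - X = -16641 - - \frac{30071825}{3334767} = -16641 + \frac{30071825}{3334767} = - \frac{55463785822}{3334767}$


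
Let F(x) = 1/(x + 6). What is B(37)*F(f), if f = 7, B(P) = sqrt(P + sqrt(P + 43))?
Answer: sqrt(37 + 4*sqrt(5))/13 ≈ 0.52140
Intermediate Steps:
B(P) = sqrt(P + sqrt(43 + P))
F(x) = 1/(6 + x)
B(37)*F(f) = sqrt(37 + sqrt(43 + 37))/(6 + 7) = sqrt(37 + sqrt(80))/13 = sqrt(37 + 4*sqrt(5))*(1/13) = sqrt(37 + 4*sqrt(5))/13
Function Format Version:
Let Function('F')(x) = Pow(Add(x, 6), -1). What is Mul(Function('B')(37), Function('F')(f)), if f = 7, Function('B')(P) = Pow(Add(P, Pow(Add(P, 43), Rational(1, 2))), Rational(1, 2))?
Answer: Mul(Rational(1, 13), Pow(Add(37, Mul(4, Pow(5, Rational(1, 2)))), Rational(1, 2))) ≈ 0.52140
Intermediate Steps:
Function('B')(P) = Pow(Add(P, Pow(Add(43, P), Rational(1, 2))), Rational(1, 2))
Function('F')(x) = Pow(Add(6, x), -1)
Mul(Function('B')(37), Function('F')(f)) = Mul(Pow(Add(37, Pow(Add(43, 37), Rational(1, 2))), Rational(1, 2)), Pow(Add(6, 7), -1)) = Mul(Pow(Add(37, Pow(80, Rational(1, 2))), Rational(1, 2)), Pow(13, -1)) = Mul(Pow(Add(37, Mul(4, Pow(5, Rational(1, 2)))), Rational(1, 2)), Rational(1, 13)) = Mul(Rational(1, 13), Pow(Add(37, Mul(4, Pow(5, Rational(1, 2)))), Rational(1, 2)))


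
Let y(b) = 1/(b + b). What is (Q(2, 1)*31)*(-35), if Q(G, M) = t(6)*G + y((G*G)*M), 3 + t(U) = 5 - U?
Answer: 68355/8 ≈ 8544.4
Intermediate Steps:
t(U) = 2 - U (t(U) = -3 + (5 - U) = 2 - U)
y(b) = 1/(2*b)
Q(G, M) = -4*G + 1/(2*G**2*M) (Q(G, M) = (2 - 1*6)*G + 1/(2*(((G*G)*M))) = (2 - 6)*G + 1/(2*((G**2*M))) = -4*G + 1/(2*((M*G**2))) = -4*G + (1/(G**2*M))/2 = -4*G + 1/(2*G**2*M))
(Q(2, 1)*31)*(-35) = ((-4*2 + (1/2)/(2**2*1))*31)*(-35) = ((-8 + (1/2)*(1/4)*1)*31)*(-35) = ((-8 + 1/8)*31)*(-35) = -63/8*31*(-35) = -1953/8*(-35) = 68355/8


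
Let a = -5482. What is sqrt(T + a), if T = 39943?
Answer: 3*sqrt(3829) ≈ 185.64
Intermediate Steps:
sqrt(T + a) = sqrt(39943 - 5482) = sqrt(34461) = 3*sqrt(3829)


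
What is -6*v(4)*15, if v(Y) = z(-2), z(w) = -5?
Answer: 450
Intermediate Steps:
v(Y) = -5
-6*v(4)*15 = -6*(-5)*15 = 30*15 = 450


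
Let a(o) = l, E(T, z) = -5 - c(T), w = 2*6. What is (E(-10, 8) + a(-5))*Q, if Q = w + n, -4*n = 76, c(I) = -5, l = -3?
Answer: 21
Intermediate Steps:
w = 12
E(T, z) = 0 (E(T, z) = -5 - 1*(-5) = -5 + 5 = 0)
n = -19 (n = -1/4*76 = -19)
a(o) = -3
Q = -7 (Q = 12 - 19 = -7)
(E(-10, 8) + a(-5))*Q = (0 - 3)*(-7) = -3*(-7) = 21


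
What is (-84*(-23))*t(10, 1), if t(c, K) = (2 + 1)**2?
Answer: 17388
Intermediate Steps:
t(c, K) = 9 (t(c, K) = 3**2 = 9)
(-84*(-23))*t(10, 1) = -84*(-23)*9 = 1932*9 = 17388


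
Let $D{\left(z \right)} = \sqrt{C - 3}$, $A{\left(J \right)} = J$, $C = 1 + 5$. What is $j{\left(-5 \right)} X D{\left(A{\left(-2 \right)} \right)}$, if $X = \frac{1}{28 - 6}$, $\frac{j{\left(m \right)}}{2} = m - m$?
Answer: $0$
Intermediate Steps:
$j{\left(m \right)} = 0$ ($j{\left(m \right)} = 2 \left(m - m\right) = 2 \cdot 0 = 0$)
$C = 6$
$D{\left(z \right)} = \sqrt{3}$ ($D{\left(z \right)} = \sqrt{6 - 3} = \sqrt{3}$)
$X = \frac{1}{22} \approx 0.045455$
$j{\left(-5 \right)} X D{\left(A{\left(-2 \right)} \right)} = 0 \cdot \frac{1}{22} \sqrt{3} = 0 \sqrt{3} = 0$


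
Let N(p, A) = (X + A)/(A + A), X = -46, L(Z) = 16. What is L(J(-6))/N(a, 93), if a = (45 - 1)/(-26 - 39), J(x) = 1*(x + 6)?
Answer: 2976/47 ≈ 63.319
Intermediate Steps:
J(x) = 6 + x (J(x) = 1*(6 + x) = 6 + x)
a = -44/65 (a = 44/(-65) = 44*(-1/65) = -44/65 ≈ -0.67692)
N(p, A) = (-46 + A)/(2*A) (N(p, A) = (-46 + A)/(A + A) = (-46 + A)/((2*A)) = (-46 + A)*(1/(2*A)) = (-46 + A)/(2*A))
L(J(-6))/N(a, 93) = 16/(((½)*(-46 + 93)/93)) = 16/(((½)*(1/93)*47)) = 16/(47/186) = 16*(186/47) = 2976/47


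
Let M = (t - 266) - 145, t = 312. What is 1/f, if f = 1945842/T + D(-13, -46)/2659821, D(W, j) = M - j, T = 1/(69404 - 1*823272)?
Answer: -2659821/3901712748301942829 ≈ -6.8171e-13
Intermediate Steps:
M = -99 (M = (312 - 266) - 145 = 46 - 145 = -99)
T = -1/753868 (T = 1/(69404 - 823272) = 1/(-753868) = -1/753868 ≈ -1.3265e-6)
D(W, j) = -99 - j
f = -3901712748301942829/2659821 (f = 1945842/(-1/753868) + (-99 - 1*(-46))/2659821 = 1945842*(-753868) + (-99 + 46)*(1/2659821) = -1466908016856 - 53*1/2659821 = -1466908016856 - 53/2659821 = -3901712748301942829/2659821 ≈ -1.4669e+12)
1/f = 1/(-3901712748301942829/2659821) = -2659821/3901712748301942829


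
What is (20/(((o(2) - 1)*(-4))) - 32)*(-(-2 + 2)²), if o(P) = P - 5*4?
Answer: 0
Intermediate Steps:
o(P) = -20 + P (o(P) = P - 20 = -20 + P)
(20/(((o(2) - 1)*(-4))) - 32)*(-(-2 + 2)²) = (20/((((-20 + 2) - 1)*(-4))) - 32)*(-(-2 + 2)²) = (20/(((-18 - 1)*(-4))) - 32)*(-1*0²) = (20/((-19*(-4))) - 32)*(-1*0) = (20/76 - 32)*0 = (20*(1/76) - 32)*0 = (5/19 - 32)*0 = -603/19*0 = 0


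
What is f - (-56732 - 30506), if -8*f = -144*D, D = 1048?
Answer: 106102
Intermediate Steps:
f = 18864 (f = -(-18)*1048 = -1/8*(-150912) = 18864)
f - (-56732 - 30506) = 18864 - (-56732 - 30506) = 18864 - 1*(-87238) = 18864 + 87238 = 106102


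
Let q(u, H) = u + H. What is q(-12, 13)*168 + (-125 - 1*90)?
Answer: -47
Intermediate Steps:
q(u, H) = H + u
q(-12, 13)*168 + (-125 - 1*90) = (13 - 12)*168 + (-125 - 1*90) = 1*168 + (-125 - 90) = 168 - 215 = -47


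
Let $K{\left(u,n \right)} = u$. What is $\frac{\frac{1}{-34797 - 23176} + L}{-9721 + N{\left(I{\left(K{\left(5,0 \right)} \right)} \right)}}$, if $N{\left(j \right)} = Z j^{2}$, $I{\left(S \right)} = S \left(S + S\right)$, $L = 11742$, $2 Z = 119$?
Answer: $\frac{680718965}{8059928217} \approx 0.084457$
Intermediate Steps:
$Z = \frac{119}{2}$ ($Z = \frac{1}{2} \cdot 119 = \frac{119}{2} \approx 59.5$)
$I{\left(S \right)} = 2 S^{2}$ ($I{\left(S \right)} = S 2 S = 2 S^{2}$)
$N{\left(j \right)} = \frac{119 j^{2}}{2}$
$\frac{\frac{1}{-34797 - 23176} + L}{-9721 + N{\left(I{\left(K{\left(5,0 \right)} \right)} \right)}} = \frac{\frac{1}{-34797 - 23176} + 11742}{-9721 + \frac{119 \left(2 \cdot 5^{2}\right)^{2}}{2}} = \frac{\frac{1}{-57973} + 11742}{-9721 + \frac{119 \left(2 \cdot 25\right)^{2}}{2}} = \frac{- \frac{1}{57973} + 11742}{-9721 + \frac{119 \cdot 50^{2}}{2}} = \frac{680718965}{57973 \left(-9721 + \frac{119}{2} \cdot 2500\right)} = \frac{680718965}{57973 \left(-9721 + 148750\right)} = \frac{680718965}{57973 \cdot 139029} = \frac{680718965}{57973} \cdot \frac{1}{139029} = \frac{680718965}{8059928217}$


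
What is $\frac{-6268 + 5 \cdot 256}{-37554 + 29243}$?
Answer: $\frac{4988}{8311} \approx 0.60017$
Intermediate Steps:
$\frac{-6268 + 5 \cdot 256}{-37554 + 29243} = \frac{-6268 + 1280}{-8311} = \left(-4988\right) \left(- \frac{1}{8311}\right) = \frac{4988}{8311}$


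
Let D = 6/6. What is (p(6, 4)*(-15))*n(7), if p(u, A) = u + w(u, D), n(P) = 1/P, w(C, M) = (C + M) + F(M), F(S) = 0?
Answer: -195/7 ≈ -27.857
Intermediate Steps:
D = 1 (D = 6*(⅙) = 1)
w(C, M) = C + M (w(C, M) = (C + M) + 0 = C + M)
p(u, A) = 1 + 2*u (p(u, A) = u + (u + 1) = u + (1 + u) = 1 + 2*u)
(p(6, 4)*(-15))*n(7) = ((1 + 2*6)*(-15))/7 = ((1 + 12)*(-15))*(⅐) = (13*(-15))*(⅐) = -195*⅐ = -195/7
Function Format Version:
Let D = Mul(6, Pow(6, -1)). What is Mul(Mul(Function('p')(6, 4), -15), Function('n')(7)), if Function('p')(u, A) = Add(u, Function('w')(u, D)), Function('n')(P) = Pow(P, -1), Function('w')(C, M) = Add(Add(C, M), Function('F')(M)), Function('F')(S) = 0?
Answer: Rational(-195, 7) ≈ -27.857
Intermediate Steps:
D = 1 (D = Mul(6, Rational(1, 6)) = 1)
Function('w')(C, M) = Add(C, M) (Function('w')(C, M) = Add(Add(C, M), 0) = Add(C, M))
Function('p')(u, A) = Add(1, Mul(2, u)) (Function('p')(u, A) = Add(u, Add(u, 1)) = Add(u, Add(1, u)) = Add(1, Mul(2, u)))
Mul(Mul(Function('p')(6, 4), -15), Function('n')(7)) = Mul(Mul(Add(1, Mul(2, 6)), -15), Pow(7, -1)) = Mul(Mul(Add(1, 12), -15), Rational(1, 7)) = Mul(Mul(13, -15), Rational(1, 7)) = Mul(-195, Rational(1, 7)) = Rational(-195, 7)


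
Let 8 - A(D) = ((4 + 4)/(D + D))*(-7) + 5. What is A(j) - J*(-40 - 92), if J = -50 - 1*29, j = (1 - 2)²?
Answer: -10397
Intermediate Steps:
j = 1 (j = (-1)² = 1)
A(D) = 3 + 28/D (A(D) = 8 - (((4 + 4)/(D + D))*(-7) + 5) = 8 - ((8/((2*D)))*(-7) + 5) = 8 - ((8*(1/(2*D)))*(-7) + 5) = 8 - ((4/D)*(-7) + 5) = 8 - (-28/D + 5) = 8 - (5 - 28/D) = 8 + (-5 + 28/D) = 3 + 28/D)
J = -79 (J = -50 - 29 = -79)
A(j) - J*(-40 - 92) = (3 + 28/1) - (-79)*(-40 - 92) = (3 + 28*1) - (-79)*(-132) = (3 + 28) - 1*10428 = 31 - 10428 = -10397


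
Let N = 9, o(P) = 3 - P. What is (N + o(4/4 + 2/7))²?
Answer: 5625/49 ≈ 114.80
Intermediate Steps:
(N + o(4/4 + 2/7))² = (9 + (3 - (4/4 + 2/7)))² = (9 + (3 - (4*(¼) + 2*(⅐))))² = (9 + (3 - (1 + 2/7)))² = (9 + (3 - 1*9/7))² = (9 + (3 - 9/7))² = (9 + 12/7)² = (75/7)² = 5625/49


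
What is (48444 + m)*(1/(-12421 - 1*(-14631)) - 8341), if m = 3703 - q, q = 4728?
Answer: -874103305171/2210 ≈ -3.9552e+8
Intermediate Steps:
m = -1025 (m = 3703 - 1*4728 = 3703 - 4728 = -1025)
(48444 + m)*(1/(-12421 - 1*(-14631)) - 8341) = (48444 - 1025)*(1/(-12421 - 1*(-14631)) - 8341) = 47419*(1/(-12421 + 14631) - 8341) = 47419*(1/2210 - 8341) = 47419*(-18433609/2210) = -874103305171/2210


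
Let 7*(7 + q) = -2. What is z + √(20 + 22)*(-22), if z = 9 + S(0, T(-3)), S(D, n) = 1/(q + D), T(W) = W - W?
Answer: 452/51 - 22*√42 ≈ -133.71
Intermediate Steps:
T(W) = 0
q = -51/7 (q = -7 + (⅐)*(-2) = -7 - 2/7 = -51/7 ≈ -7.2857)
S(D, n) = 1/(-51/7 + D)
z = 452/51 (z = 9 + 7/(-51 + 7*0) = 9 + 7/(-51 + 0) = 9 + 7/(-51) = 9 + 7*(-1/51) = 9 - 7/51 = 452/51 ≈ 8.8627)
z + √(20 + 22)*(-22) = 452/51 + √(20 + 22)*(-22) = 452/51 + √42*(-22) = 452/51 - 22*√42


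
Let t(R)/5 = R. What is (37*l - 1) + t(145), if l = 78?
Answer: 3610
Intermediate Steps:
t(R) = 5*R
(37*l - 1) + t(145) = (37*78 - 1) + 5*145 = (2886 - 1) + 725 = 2885 + 725 = 3610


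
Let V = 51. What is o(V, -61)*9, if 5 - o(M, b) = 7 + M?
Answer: -477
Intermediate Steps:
o(M, b) = -2 - M (o(M, b) = 5 - (7 + M) = 5 + (-7 - M) = -2 - M)
o(V, -61)*9 = (-2 - 1*51)*9 = (-2 - 51)*9 = -53*9 = -477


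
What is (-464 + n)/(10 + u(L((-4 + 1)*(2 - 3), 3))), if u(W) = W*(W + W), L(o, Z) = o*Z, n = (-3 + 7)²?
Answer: -112/43 ≈ -2.6047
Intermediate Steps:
n = 16 (n = 4² = 16)
L(o, Z) = Z*o
u(W) = 2*W² (u(W) = W*(2*W) = 2*W²)
(-464 + n)/(10 + u(L((-4 + 1)*(2 - 3), 3))) = (-464 + 16)/(10 + 2*(3*((-4 + 1)*(2 - 3)))²) = -448/(10 + 2*(3*(-3*(-1)))²) = -448/(10 + 2*(3*3)²) = -448/(10 + 2*9²) = -448/(10 + 2*81) = -448/(10 + 162) = -448/172 = -448*1/172 = -112/43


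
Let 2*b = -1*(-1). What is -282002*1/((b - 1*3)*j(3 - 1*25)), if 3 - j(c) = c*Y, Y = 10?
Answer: 564004/1115 ≈ 505.83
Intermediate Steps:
j(c) = 3 - 10*c (j(c) = 3 - c*10 = 3 - 10*c)
b = ½ (b = (-1*(-1))/2 = (½)*1 = ½ ≈ 0.50000)
-282002*1/((b - 1*3)*j(3 - 1*25)) = -282002*1/((½ - 1*3)*(3 - 10*(3 - 1*25))) = -282002*1/((½ - 3)*(3 - 10*(3 - 25))) = -282002*(-2/(5*(3 - 10*(-22)))) = -282002*(-2/(5*(3 + 220))) = -282002/((-5/2*223)) = -282002/(-1115/2) = -282002*(-2/1115) = 564004/1115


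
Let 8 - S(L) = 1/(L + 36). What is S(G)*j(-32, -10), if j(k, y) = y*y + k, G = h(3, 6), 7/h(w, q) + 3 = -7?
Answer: 191352/353 ≈ 542.07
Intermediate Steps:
h(w, q) = -7/10 (h(w, q) = 7/(-3 - 7) = 7/(-10) = 7*(-⅒) = -7/10)
G = -7/10 ≈ -0.70000
S(L) = 8 - 1/(36 + L) (S(L) = 8 - 1/(L + 36) = 8 - 1/(36 + L))
j(k, y) = k + y² (j(k, y) = y² + k = k + y²)
S(G)*j(-32, -10) = ((287 + 8*(-7/10))/(36 - 7/10))*(-32 + (-10)²) = ((287 - 28/5)/(353/10))*(-32 + 100) = ((10/353)*(1407/5))*68 = (2814/353)*68 = 191352/353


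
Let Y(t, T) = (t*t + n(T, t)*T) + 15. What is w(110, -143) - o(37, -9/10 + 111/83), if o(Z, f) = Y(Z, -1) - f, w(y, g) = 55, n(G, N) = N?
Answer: -1071997/830 ≈ -1291.6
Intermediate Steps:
Y(t, T) = 15 + t² + T*t (Y(t, T) = (t*t + t*T) + 15 = (t² + T*t) + 15 = 15 + t² + T*t)
o(Z, f) = 15 + Z² - Z - f (o(Z, f) = (15 + Z² - Z) - f = 15 + Z² - Z - f)
w(110, -143) - o(37, -9/10 + 111/83) = 55 - (15 + 37² - 1*37 - (-9/10 + 111/83)) = 55 - (15 + 1369 - 37 - (-9*⅒ + 111*(1/83))) = 55 - (15 + 1369 - 37 - (-9/10 + 111/83)) = 55 - (15 + 1369 - 37 - 1*363/830) = 55 - (15 + 1369 - 37 - 363/830) = 55 - 1*1117647/830 = 55 - 1117647/830 = -1071997/830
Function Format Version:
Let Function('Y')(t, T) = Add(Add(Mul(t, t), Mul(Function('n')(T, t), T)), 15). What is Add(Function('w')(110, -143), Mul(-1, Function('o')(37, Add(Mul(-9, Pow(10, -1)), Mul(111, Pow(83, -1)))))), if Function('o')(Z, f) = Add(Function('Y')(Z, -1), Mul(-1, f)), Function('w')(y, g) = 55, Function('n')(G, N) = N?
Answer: Rational(-1071997, 830) ≈ -1291.6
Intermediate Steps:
Function('Y')(t, T) = Add(15, Pow(t, 2), Mul(T, t)) (Function('Y')(t, T) = Add(Add(Mul(t, t), Mul(t, T)), 15) = Add(Add(Pow(t, 2), Mul(T, t)), 15) = Add(15, Pow(t, 2), Mul(T, t)))
Function('o')(Z, f) = Add(15, Pow(Z, 2), Mul(-1, Z), Mul(-1, f)) (Function('o')(Z, f) = Add(Add(15, Pow(Z, 2), Mul(-1, Z)), Mul(-1, f)) = Add(15, Pow(Z, 2), Mul(-1, Z), Mul(-1, f)))
Add(Function('w')(110, -143), Mul(-1, Function('o')(37, Add(Mul(-9, Pow(10, -1)), Mul(111, Pow(83, -1)))))) = Add(55, Mul(-1, Add(15, Pow(37, 2), Mul(-1, 37), Mul(-1, Add(Mul(-9, Pow(10, -1)), Mul(111, Pow(83, -1))))))) = Add(55, Mul(-1, Add(15, 1369, -37, Mul(-1, Add(Mul(-9, Rational(1, 10)), Mul(111, Rational(1, 83))))))) = Add(55, Mul(-1, Add(15, 1369, -37, Mul(-1, Add(Rational(-9, 10), Rational(111, 83)))))) = Add(55, Mul(-1, Add(15, 1369, -37, Mul(-1, Rational(363, 830))))) = Add(55, Mul(-1, Add(15, 1369, -37, Rational(-363, 830)))) = Add(55, Mul(-1, Rational(1117647, 830))) = Add(55, Rational(-1117647, 830)) = Rational(-1071997, 830)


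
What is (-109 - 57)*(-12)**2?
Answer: -23904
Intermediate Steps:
(-109 - 57)*(-12)**2 = -166*144 = -23904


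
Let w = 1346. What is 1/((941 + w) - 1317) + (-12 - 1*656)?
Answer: -647959/970 ≈ -668.00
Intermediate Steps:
1/((941 + w) - 1317) + (-12 - 1*656) = 1/((941 + 1346) - 1317) + (-12 - 1*656) = 1/(2287 - 1317) + (-12 - 656) = 1/970 - 668 = -647959/970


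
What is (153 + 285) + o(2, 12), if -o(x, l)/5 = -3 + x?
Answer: 443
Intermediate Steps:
o(x, l) = 15 - 5*x (o(x, l) = -5*(-3 + x) = 15 - 5*x)
(153 + 285) + o(2, 12) = (153 + 285) + (15 - 5*2) = 438 + (15 - 10) = 438 + 5 = 443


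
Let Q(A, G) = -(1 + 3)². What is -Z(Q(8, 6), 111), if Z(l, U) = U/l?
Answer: 111/16 ≈ 6.9375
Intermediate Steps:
Q(A, G) = -16 (Q(A, G) = -1*4² = -1*16 = -16)
-Z(Q(8, 6), 111) = -111/(-16) = -111*(-1)/16 = -1*(-111/16) = 111/16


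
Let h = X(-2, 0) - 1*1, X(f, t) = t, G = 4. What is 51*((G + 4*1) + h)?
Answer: 357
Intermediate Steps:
h = -1 (h = 0 - 1*1 = 0 - 1 = -1)
51*((G + 4*1) + h) = 51*((4 + 4*1) - 1) = 51*((4 + 4) - 1) = 51*(8 - 1) = 51*7 = 357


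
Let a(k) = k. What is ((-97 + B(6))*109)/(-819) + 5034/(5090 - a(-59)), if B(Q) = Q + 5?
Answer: 52389572/4217031 ≈ 12.423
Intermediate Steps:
B(Q) = 5 + Q
((-97 + B(6))*109)/(-819) + 5034/(5090 - a(-59)) = ((-97 + (5 + 6))*109)/(-819) + 5034/(5090 - 1*(-59)) = ((-97 + 11)*109)*(-1/819) + 5034/(5090 + 59) = -86*109*(-1/819) + 5034/5149 = -9374*(-1/819) + 5034*(1/5149) = 9374/819 + 5034/5149 = 52389572/4217031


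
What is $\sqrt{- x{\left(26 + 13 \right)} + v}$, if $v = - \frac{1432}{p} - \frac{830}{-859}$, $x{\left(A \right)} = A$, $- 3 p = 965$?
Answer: $\frac{i \sqrt{23075271657685}}{828935} \approx 5.795 i$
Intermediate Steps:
$p = - \frac{965}{3}$ ($p = \left(- \frac{1}{3}\right) 965 = - \frac{965}{3} \approx -321.67$)
$v = \frac{4491214}{828935}$ ($v = - \frac{1432}{- \frac{965}{3}} - \frac{830}{-859} = \left(-1432\right) \left(- \frac{3}{965}\right) - - \frac{830}{859} = \frac{4296}{965} + \frac{830}{859} = \frac{4491214}{828935} \approx 5.4181$)
$\sqrt{- x{\left(26 + 13 \right)} + v} = \sqrt{- (26 + 13) + \frac{4491214}{828935}} = \sqrt{\left(-1\right) 39 + \frac{4491214}{828935}} = \sqrt{-39 + \frac{4491214}{828935}} = \sqrt{- \frac{27837251}{828935}} = \frac{i \sqrt{23075271657685}}{828935}$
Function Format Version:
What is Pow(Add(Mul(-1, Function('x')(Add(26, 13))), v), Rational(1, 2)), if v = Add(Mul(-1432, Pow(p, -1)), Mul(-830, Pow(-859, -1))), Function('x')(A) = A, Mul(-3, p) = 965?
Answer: Mul(Rational(1, 828935), I, Pow(23075271657685, Rational(1, 2))) ≈ Mul(5.7950, I)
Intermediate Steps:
p = Rational(-965, 3) (p = Mul(Rational(-1, 3), 965) = Rational(-965, 3) ≈ -321.67)
v = Rational(4491214, 828935) (v = Add(Mul(-1432, Pow(Rational(-965, 3), -1)), Mul(-830, Pow(-859, -1))) = Add(Mul(-1432, Rational(-3, 965)), Mul(-830, Rational(-1, 859))) = Add(Rational(4296, 965), Rational(830, 859)) = Rational(4491214, 828935) ≈ 5.4181)
Pow(Add(Mul(-1, Function('x')(Add(26, 13))), v), Rational(1, 2)) = Pow(Add(Mul(-1, Add(26, 13)), Rational(4491214, 828935)), Rational(1, 2)) = Pow(Add(Mul(-1, 39), Rational(4491214, 828935)), Rational(1, 2)) = Pow(Add(-39, Rational(4491214, 828935)), Rational(1, 2)) = Pow(Rational(-27837251, 828935), Rational(1, 2)) = Mul(Rational(1, 828935), I, Pow(23075271657685, Rational(1, 2)))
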